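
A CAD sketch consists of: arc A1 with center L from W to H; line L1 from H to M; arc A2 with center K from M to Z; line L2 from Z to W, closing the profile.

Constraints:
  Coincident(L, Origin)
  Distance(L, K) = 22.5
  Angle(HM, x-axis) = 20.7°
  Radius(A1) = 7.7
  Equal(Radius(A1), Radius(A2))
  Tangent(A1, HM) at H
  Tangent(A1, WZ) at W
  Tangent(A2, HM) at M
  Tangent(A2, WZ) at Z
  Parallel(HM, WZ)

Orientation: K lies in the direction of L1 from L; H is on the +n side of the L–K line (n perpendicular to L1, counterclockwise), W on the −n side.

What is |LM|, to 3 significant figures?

23.8

Tangency of A1 to both parallel lines with radius 7.7 puts H and W at L ± 7.7·n: H = (-2.72, 7.20), W = (2.72, -7.20). Equal radii place M and Z the same way about K: M = K + 7.7·n = (18.3, 15.2), Z = K − 7.7·n = (23.8, 0.750). Then |LM| = |M − L| = 23.8.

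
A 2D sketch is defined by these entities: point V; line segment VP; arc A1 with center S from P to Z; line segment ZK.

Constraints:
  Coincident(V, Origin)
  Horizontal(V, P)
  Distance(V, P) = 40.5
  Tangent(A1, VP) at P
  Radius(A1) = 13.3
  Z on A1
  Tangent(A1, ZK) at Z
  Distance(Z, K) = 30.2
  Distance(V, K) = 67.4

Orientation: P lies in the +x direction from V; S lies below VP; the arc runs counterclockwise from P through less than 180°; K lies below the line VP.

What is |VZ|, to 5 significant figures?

37.628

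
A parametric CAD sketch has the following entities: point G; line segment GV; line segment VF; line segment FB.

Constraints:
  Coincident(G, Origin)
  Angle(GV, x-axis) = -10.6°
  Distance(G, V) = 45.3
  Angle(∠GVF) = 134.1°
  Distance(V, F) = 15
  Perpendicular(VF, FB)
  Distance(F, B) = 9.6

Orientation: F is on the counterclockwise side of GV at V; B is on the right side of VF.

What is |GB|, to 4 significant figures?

62.77

G is at the origin; GV runs at -10.6° with length 45.3, so V = 45.3·(cos -10.6°, sin -10.6°) = (44.53, -8.333). ∠GVF = 134.1°, so VF runs at -10.6° + (180° − 134.1°) = 35.30° from the x-axis; with |VF| = 15.0, F = V + 15.0·(cos 35.30°, sin 35.30°) = (56.77, 0.3349). VF is perpendicular to FB; with |FB| = 9.6 on the right of VF, B = F + 9.6·(0.5779, -0.8161) = (62.32, -7.500). Then |GB| = |B − G| = 62.77.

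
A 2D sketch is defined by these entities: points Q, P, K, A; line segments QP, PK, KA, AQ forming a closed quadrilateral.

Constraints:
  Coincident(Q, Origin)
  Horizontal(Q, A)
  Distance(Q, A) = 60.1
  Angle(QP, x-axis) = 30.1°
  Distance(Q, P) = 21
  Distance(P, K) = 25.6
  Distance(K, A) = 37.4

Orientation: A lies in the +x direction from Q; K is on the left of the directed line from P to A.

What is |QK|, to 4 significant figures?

46.19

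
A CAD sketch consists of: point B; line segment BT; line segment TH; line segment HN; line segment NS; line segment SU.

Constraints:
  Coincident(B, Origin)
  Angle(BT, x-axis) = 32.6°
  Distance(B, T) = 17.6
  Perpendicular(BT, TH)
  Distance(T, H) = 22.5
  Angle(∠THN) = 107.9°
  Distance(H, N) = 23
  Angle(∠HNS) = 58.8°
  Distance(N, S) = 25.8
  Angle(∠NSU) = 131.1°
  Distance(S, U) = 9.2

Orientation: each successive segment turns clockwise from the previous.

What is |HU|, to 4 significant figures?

23.66

B is at the origin; BT runs at 32.6° with length 17.6, so T = (14.83, 9.482). The perpendicularity gives TH at right angles to BT, so TH runs at -57.40°; with |TH| = 22.5, H = (26.95, -9.473). ∠THN = 107.9° gives HN at -129.5° from the x-axis; with |HN| = 23.0, N = (12.32, -27.22). ∠HNS = 58.8° gives NS at 109.3° from the x-axis; with |NS| = 25.8, S = (3.792, -2.870). ∠NSU = 131.1° gives SU at 60.40° from the x-axis; with |SU| = 9.2, U = (8.337, 5.129). Then |HU| = |U − H| = 23.66.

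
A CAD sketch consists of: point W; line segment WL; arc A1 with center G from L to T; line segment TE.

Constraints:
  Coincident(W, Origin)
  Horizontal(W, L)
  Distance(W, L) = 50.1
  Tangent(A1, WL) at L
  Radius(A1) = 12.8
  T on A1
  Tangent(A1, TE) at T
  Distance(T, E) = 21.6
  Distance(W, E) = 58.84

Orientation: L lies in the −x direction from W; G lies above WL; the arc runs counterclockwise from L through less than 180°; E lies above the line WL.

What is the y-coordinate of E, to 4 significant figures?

37.46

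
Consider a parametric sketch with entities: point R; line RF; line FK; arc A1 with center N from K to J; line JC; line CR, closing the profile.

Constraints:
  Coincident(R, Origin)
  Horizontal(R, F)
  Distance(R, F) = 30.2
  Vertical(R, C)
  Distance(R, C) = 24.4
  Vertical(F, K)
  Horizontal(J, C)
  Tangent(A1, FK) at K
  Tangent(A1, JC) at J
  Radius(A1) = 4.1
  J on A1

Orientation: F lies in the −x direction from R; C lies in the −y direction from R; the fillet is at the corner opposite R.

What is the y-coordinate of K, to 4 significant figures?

-20.30

R is at the origin; R and F share the same y with |RF| = 30.2 and F on the −x side, so F = (-30.20, 0.000). RC is vertical with |RC| = 24.4 and C on the −y side, so C = (0.000, -24.40). The virtual corner opposite R is at (-30.20, -24.40). Tangency of A1 to FK means the radius NK is perpendicular to FK and since A1 is tangent to JC there, NJ ⟂ JC, with radius 4.1, so the center N sits 4.1 in from both sides at N = (-26.10, -20.30). That places the tangent points at K = (-30.20, -20.30) on FK and J = (-26.10, -24.40) on JC. So K.y = -20.30.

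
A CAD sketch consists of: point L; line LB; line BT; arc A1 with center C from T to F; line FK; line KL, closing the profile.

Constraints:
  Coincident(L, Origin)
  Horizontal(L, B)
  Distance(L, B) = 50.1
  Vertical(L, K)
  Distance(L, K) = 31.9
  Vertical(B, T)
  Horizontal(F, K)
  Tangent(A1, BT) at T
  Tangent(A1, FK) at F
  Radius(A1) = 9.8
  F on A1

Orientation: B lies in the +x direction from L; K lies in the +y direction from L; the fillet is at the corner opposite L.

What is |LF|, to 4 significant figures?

51.40

L is at the origin; L and B share the same y with |LB| = 50.1 and B on the +x side, so B = (50.10, 0.000). LK is vertical with |LK| = 31.9 and K on the +y side, so K = (0.000, 31.90). The virtual corner opposite L is at (50.10, 31.90). Tangency of A1 to BT means the radius CT is perpendicular to BT and since A1 is tangent to FK there, CF ⟂ FK, with radius 9.8, so the center C sits 9.8 in from both sides at C = (40.30, 22.10). That places the tangent points at T = (50.10, 22.10) on BT and F = (40.30, 31.90) on FK. Then |LF| = |F − L| = 51.40.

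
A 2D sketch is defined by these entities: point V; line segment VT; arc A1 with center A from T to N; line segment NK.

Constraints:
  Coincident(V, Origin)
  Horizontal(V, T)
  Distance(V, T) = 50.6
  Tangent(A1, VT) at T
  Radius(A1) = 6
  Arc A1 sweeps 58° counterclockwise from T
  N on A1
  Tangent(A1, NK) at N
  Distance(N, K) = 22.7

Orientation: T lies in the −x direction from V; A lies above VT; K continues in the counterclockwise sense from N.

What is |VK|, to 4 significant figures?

40.10

V is at the origin; VT is horizontal with |VT| = 50.6 and T on the −x side, so T = (-50.60, 0.000). A1 meets VT tangentially, so AT is at right angles to VT, so A = T + (0, 6) = (-50.60, 6.000). On A1, T sits at bearing -90° from A; a 58° counterclockwise sweep puts N at bearing -32°, so N = A + 6.0·(cos -32°, sin -32°) = (-45.51, 2.820). A1 meets NK tangentially, so AN is at right angles to NK, so NK runs along (−sin -32°, cos -32°); with |NK| = 22.7, K = (-33.48, 22.07). Then |VK| = |K − V| = 40.10.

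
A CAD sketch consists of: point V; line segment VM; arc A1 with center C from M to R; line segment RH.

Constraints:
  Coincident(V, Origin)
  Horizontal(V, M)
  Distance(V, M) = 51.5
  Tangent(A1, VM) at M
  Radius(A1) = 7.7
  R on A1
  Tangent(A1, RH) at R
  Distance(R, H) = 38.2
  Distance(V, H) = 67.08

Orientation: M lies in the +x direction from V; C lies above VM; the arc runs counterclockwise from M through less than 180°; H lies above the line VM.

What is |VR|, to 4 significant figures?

59.71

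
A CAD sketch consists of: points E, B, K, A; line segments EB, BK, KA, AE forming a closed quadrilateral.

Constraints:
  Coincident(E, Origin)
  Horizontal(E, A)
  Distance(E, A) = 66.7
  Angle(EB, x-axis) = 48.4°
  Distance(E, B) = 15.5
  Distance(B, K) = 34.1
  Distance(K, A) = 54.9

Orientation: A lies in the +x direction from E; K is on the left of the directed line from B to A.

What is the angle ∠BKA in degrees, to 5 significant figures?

76.714°

Checks: |BK| = 34.10 ✓; |KA| = 54.90 ✓.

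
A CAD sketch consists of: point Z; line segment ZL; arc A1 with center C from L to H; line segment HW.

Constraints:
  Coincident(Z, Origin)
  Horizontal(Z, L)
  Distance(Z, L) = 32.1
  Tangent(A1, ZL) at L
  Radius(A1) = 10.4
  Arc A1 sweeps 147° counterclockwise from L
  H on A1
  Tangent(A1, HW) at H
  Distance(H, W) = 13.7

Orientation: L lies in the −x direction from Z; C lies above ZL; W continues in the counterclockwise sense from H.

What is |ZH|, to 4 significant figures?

32.63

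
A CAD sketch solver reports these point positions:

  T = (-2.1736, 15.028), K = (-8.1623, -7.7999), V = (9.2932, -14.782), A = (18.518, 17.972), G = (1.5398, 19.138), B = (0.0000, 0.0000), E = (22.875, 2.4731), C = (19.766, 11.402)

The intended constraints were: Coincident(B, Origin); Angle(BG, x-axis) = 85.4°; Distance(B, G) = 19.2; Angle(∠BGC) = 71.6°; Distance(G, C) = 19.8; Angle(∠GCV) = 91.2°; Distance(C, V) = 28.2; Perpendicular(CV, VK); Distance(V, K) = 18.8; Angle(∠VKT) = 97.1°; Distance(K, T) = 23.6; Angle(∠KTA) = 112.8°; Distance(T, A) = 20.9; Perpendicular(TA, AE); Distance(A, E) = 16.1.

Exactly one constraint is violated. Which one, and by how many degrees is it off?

Perpendicular(TA, AE) — off by 7.60°.

B = (0.00, 0.00) ✓; BG at 85.40° ✓; |BG| = 19.20 ✓; ∠BGC = 71.60° ✓; |GC| = 19.80 ✓; ∠GCV = 91.20° ✓; |CV| = 28.20 ✓; ∠(CV, VK) = 90.00° ✓; |VK| = 18.80 ✓; ∠VKT = 97.10° ✓; |KT| = 23.60 ✓; ∠KTA = 112.8° ✓; |TA| = 20.90 ✓; ∠(TA, AE) = 82.40° ✗; |AE| = 16.10 ✓.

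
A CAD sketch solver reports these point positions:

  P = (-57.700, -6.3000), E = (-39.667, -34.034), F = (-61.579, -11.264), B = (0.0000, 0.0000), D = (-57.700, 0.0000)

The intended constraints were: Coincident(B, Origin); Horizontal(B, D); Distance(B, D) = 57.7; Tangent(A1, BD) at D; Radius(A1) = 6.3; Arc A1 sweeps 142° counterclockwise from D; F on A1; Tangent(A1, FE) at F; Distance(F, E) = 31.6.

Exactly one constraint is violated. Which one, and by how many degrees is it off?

Tangent(A1, FE) at F — off by 8.10°.

B = (0.00, 0.00) ✓; B.y = 0.00, D.y = 0.00 ✓; |BD| = 57.70 ✓; ∠(PD, DB) = 90.00° ✓; |PD| = 6.300 ✓; bearing(P→F) − bearing(P→D) = 142.0° ✓; |PF| = 6.300 ✓; ∠(PF, FE) = 98.10° ✗; |FE| = 31.60 ✓.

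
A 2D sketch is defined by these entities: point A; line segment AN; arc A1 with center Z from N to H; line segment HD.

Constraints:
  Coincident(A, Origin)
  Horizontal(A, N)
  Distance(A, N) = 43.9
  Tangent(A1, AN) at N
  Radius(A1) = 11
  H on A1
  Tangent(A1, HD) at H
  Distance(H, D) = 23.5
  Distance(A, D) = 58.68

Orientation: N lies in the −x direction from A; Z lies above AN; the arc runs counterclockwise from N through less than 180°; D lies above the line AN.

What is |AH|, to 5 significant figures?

37.958

Checks: A.y = 0.00, N.y = 0.00 ✓; |AN| = 43.90 ✓; |ZH| = 11.00 ✓; ∠(ZH, HD) = 90.00° ✓; |HD| = 23.50 ✓; |AD| = 58.68 ✓.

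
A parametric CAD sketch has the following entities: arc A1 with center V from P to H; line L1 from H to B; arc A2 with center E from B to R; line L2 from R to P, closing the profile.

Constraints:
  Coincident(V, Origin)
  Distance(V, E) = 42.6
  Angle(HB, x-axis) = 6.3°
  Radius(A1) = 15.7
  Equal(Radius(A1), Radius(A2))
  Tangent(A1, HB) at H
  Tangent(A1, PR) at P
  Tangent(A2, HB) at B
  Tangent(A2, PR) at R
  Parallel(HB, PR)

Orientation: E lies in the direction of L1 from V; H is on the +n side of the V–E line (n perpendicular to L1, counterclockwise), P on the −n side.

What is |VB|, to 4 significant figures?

45.40

Tangency of A1 to both parallel lines with radius 15.7 puts H and P at V ± 15.7·n: H = (-1.723, 15.61), P = (1.723, -15.61). Equal radii place B and R the same way about E: B = E + 15.7·n = (40.62, 20.28), R = E − 15.7·n = (44.07, -10.93). Then |VB| = |B − V| = 45.40.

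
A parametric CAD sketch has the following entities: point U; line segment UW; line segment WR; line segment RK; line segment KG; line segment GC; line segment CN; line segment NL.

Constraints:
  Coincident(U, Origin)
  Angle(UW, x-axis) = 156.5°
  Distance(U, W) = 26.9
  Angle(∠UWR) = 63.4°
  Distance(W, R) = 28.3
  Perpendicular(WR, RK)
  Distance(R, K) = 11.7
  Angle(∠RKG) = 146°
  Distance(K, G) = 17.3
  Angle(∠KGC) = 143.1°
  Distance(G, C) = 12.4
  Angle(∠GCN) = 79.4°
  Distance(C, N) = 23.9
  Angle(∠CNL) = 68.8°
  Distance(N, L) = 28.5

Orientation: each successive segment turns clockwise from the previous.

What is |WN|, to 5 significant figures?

7.2910

U is at the origin; UW runs at 156.5° with length 26.9, so W = (-24.669, 10.726). ∠UWR = 63.4° gives WR at 39.900° from the x-axis; with |WR| = 28.3, R = (-2.9581, 28.879). The perpendicularity gives RK at right angles to WR, so RK runs at -50.100°; with |RK| = 11.7, K = (4.5468, 19.904). ∠RKG = 146.0° gives KG at -84.100° from the x-axis; with |KG| = 17.3, G = (6.3251, 2.6952). ∠KGC = 143.1° gives GC at -121.00° from the x-axis; with |GC| = 12.4, C = (-0.061343, -7.9337). ∠GCN = 79.4° gives CN at 138.40° from the x-axis; with |CN| = 23.9, N = (-17.934, 7.9341). Then |WN| = |N − W| = 7.2910.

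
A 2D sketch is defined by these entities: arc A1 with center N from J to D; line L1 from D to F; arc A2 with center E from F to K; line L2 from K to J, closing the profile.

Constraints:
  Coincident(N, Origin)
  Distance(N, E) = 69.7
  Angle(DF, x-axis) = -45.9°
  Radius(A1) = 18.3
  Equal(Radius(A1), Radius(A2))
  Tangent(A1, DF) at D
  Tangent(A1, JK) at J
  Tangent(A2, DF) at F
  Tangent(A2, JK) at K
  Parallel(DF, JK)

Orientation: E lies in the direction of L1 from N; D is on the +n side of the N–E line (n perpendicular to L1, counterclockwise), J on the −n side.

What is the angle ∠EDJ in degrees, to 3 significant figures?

75.3°

The slot axis is L1's direction at -45.9°, so u = (cos -45.9°, sin -45.9°) = (0.696, -0.718) and n = (−sin -45.9°, cos -45.9°) = (0.718, 0.696). N is at the origin and E lies 69.7 along u from N, so E = 69.7·u = (48.5, -50.1). Tangency of A1 to both parallel lines with radius 18.3 puts D and J at N ± 18.3·n: D = (13.1, 12.7), J = (-13.1, -12.7). Then cos ∠EDJ = DE·DJ / (|DE||DJ|), giving 75.3°.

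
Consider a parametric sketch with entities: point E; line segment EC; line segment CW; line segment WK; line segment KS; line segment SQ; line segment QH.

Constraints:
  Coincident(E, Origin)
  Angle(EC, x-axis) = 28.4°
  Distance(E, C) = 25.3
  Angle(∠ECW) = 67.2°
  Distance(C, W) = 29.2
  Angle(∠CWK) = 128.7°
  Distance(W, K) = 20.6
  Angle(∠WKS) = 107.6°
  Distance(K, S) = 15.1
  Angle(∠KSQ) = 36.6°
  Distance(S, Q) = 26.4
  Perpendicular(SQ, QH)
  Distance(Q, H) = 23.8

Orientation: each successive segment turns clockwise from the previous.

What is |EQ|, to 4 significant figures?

30.86

E is at the origin; EC runs at 28.4° with length 25.3, so C = (22.26, 12.03). ∠ECW = 67.2° gives CW at -84.40° from the x-axis; with |CW| = 29.2, W = (25.10, -17.03). ∠CWK = 128.7° gives WK at -135.7° from the x-axis; with |WK| = 20.6, K = (10.36, -31.41). ∠WKS = 107.6° gives KS at 151.9° from the x-axis; with |KS| = 15.1, S = (-2.959, -24.30). ∠KSQ = 36.6° gives SQ at 8.500° from the x-axis; with |SQ| = 26.4, Q = (23.15, -20.40). Then |EQ| = |Q − E| = 30.86.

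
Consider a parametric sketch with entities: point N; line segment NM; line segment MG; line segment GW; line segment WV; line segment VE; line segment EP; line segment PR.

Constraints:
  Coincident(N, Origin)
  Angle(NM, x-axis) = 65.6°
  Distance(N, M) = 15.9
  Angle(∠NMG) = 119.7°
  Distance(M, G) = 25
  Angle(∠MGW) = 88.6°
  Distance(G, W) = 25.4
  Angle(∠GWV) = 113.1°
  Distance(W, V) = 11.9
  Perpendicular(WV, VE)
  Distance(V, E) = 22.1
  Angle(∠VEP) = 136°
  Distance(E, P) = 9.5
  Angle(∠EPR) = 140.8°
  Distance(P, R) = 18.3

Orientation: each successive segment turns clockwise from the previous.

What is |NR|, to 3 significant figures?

39.5

N is at the origin; NM runs at 65.6° with length 15.9, so M = (6.57, 14.5). ∠NMG = 119.7° gives MG at 5.30° from the x-axis; with |MG| = 25.0, G = (31.5, 16.8). ∠MGW = 88.6° gives GW at -86.1° from the x-axis; with |GW| = 25.4, W = (33.2, -8.55). ∠GWV = 113.1° gives WV at -153° from the x-axis; with |WV| = 11.9, V = (22.6, -14.0). WV is perpendicular to VE, so VE runs at 117°; with |VE| = 22.1, E = (12.6, 5.74). ∠VEP = 136.0° gives EP at 73.0° from the x-axis; with |EP| = 9.5, P = (15.3, 14.8). ∠EPR = 140.8° gives PR at 33.8° from the x-axis; with |PR| = 18.3, R = (30.5, 25.0). Then |NR| = |R − N| = 39.5.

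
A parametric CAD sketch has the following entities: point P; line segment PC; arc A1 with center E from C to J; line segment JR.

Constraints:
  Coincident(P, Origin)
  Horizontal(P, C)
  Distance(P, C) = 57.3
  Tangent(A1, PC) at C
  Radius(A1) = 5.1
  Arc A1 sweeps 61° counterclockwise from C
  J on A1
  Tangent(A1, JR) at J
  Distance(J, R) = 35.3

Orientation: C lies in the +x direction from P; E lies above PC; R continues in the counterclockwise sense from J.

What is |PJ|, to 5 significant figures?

61.816

Tangency of A1 to PC means the radius EC is perpendicular to PC, so E = C + (0, 5.1) = (57.300, 5.1000). On A1, C sits at bearing -90° from E; a 61° counterclockwise sweep puts J at bearing -29°, so J = E + 5.1·(cos -29°, sin -29°) = (61.761, 2.6275). Then |PJ| = |J − P| = 61.816.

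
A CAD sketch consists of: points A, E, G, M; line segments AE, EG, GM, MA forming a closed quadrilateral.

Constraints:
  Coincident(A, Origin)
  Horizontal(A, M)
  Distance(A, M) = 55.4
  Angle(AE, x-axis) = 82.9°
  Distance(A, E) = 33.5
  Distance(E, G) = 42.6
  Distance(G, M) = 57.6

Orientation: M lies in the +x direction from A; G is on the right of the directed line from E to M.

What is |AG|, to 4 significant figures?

9.106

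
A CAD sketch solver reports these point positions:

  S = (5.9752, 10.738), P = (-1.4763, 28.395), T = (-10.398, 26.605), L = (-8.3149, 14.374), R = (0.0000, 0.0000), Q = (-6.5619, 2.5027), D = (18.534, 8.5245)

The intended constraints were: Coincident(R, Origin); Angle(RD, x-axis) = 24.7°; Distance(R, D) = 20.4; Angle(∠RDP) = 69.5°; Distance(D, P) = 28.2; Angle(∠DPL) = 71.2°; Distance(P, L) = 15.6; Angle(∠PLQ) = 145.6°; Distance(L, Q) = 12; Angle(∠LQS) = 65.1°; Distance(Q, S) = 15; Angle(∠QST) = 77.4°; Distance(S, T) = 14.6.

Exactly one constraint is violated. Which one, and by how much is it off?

Distance(S, T) = 14.6 — off by 8.20.

R = (0.00, 0.00) ✓; RD at 24.70° ✓; |RD| = 20.40 ✓; ∠RDP = 69.50° ✓; |DP| = 28.20 ✓; ∠DPL = 71.20° ✓; |PL| = 15.60 ✓; ∠PLQ = 145.6° ✓; |LQ| = 12.00 ✓; ∠LQS = 65.10° ✓; |QS| = 15.00 ✓; ∠QST = 77.40° ✓; |ST| = 22.80 ✗.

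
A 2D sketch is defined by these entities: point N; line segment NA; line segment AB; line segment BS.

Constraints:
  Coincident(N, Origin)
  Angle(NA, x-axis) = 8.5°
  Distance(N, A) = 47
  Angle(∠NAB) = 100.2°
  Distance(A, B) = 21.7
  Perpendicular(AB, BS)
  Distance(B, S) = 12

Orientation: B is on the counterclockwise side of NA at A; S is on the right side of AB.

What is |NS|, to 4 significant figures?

65.54

N is at the origin; NA runs at 8.5° with length 47.0, so A = 47.0·(cos 8.5°, sin 8.5°) = (46.48, 6.947). ∠NAB = 100.2°, so AB runs at 8.5° + (180° − 100.2°) = 88.30° from the x-axis; with |AB| = 21.7, B = A + 21.7·(cos 88.30°, sin 88.30°) = (47.13, 28.64). AB ⟂ BS; with |BS| = 12.0 on the right of AB, S = B + 12.0·(0.9996, -0.02967) = (59.12, 28.28). Then |NS| = |S − N| = 65.54.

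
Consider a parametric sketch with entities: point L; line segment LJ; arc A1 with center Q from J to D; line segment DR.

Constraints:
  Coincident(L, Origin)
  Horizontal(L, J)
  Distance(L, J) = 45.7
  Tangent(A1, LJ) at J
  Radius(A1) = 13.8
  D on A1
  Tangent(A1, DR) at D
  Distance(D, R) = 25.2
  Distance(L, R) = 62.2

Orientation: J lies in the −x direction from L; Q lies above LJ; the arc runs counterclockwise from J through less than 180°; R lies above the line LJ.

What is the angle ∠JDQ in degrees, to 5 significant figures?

30.958°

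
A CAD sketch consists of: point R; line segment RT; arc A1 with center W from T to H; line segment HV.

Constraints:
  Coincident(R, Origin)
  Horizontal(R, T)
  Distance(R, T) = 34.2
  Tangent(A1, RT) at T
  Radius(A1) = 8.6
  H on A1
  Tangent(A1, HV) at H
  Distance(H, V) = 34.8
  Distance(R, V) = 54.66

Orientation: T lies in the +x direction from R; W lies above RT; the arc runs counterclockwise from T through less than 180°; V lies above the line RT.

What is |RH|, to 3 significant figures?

43.9

Checks: R.y = 0.00, T.y = 0.00 ✓; |WH| = 8.600 ✓; ∠(WH, HV) = 90.00° ✓; |HV| = 34.80 ✓; |RV| = 54.66 ✓.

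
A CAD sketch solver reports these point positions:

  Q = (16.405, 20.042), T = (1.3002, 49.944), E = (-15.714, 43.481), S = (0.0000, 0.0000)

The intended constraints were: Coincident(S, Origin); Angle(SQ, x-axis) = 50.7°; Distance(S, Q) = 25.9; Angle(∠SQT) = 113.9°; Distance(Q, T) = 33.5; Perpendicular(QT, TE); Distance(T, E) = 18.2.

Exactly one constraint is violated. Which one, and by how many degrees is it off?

Perpendicular(QT, TE) — off by 6.00°.

S = (0.00, 0.00) ✓; SQ at 50.70° ✓; |SQ| = 25.90 ✓; ∠SQT = 113.9° ✓; |QT| = 33.50 ✓; ∠(QT, TE) = 84.00° ✗; |TE| = 18.20 ✓.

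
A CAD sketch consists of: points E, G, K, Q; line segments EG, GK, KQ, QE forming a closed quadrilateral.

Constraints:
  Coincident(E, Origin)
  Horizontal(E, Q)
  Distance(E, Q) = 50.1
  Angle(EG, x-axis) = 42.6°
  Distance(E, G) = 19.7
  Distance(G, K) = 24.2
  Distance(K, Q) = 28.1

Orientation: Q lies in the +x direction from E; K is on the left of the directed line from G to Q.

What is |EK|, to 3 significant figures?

43.5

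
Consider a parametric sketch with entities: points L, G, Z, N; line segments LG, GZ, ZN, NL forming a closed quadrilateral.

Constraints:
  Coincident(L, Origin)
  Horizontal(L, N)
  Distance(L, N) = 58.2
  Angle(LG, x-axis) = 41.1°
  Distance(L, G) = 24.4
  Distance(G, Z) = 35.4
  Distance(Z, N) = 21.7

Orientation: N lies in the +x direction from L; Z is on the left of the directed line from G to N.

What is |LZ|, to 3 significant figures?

57.5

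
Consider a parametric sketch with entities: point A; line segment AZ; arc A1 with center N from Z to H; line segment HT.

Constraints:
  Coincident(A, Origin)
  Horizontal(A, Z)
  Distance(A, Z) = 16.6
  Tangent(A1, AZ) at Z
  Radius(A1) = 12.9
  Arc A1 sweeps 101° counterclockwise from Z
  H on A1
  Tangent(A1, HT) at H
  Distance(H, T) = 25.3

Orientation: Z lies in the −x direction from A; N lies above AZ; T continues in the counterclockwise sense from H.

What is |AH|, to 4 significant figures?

15.86

A is at the origin; A and Z share the same y with |AZ| = 16.6 and Z on the −x side, so Z = (-16.60, 0.000). The tangent condition forces NZ to be normal to AZ, so N = Z + (0, 12.9) = (-16.60, 12.90). On A1, Z sits at bearing -90° from N; a 101° counterclockwise sweep puts H at bearing 11°, so H = N + 12.9·(cos 11°, sin 11°) = (-3.937, 15.36). Then |AH| = |H − A| = 15.86.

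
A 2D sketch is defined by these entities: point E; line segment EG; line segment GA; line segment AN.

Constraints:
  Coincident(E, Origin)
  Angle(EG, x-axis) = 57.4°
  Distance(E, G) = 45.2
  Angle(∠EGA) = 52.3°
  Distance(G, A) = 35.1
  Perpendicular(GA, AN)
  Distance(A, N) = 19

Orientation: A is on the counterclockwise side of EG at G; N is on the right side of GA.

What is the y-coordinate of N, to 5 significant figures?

53.883

E is at the origin; EG runs at 57.4° with length 45.2, so G = 45.2·(cos 57.4°, sin 57.4°) = (24.352, 38.079). ∠EGA = 52.3°, so GA runs at 57.4° + (180° − 52.3°) = 185.10° from the x-axis; with |GA| = 35.1, A = G + 35.1·(cos 185.10°, sin 185.10°) = (-10.609, 34.959). GA ⟂ AN; with |AN| = 19.0 on the right of GA, N = A + 19.0·(-0.088894, 0.99604) = (-12.298, 53.883). So N.y = 53.883.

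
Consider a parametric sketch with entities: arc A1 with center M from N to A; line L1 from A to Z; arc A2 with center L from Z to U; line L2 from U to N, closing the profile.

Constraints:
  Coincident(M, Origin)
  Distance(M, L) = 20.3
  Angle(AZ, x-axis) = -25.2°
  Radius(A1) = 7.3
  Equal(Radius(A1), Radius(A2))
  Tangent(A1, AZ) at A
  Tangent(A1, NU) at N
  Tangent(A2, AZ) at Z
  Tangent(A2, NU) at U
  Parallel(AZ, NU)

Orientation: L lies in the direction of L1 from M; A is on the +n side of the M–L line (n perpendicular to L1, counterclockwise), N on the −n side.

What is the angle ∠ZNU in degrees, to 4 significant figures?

35.72°

The slot axis is L1's direction at -25.2°, so u = (cos -25.2°, sin -25.2°) = (0.9048, -0.4258) and n = (−sin -25.2°, cos -25.2°) = (0.4258, 0.9048). M is at the origin and L lies 20.3 along u from M, so L = 20.3·u = (18.37, -8.643). Tangency of A1 to both parallel lines with radius 7.3 puts A and N at M ± 7.3·n: A = (3.108, 6.605), N = (-3.108, -6.605). Equal radii place Z and U the same way about L: Z = L + 7.3·n = (21.48, -2.038), U = L − 7.3·n = (15.26, -15.25). Then cos ∠ZNU = NZ·NU / (|NZ||NU|), giving 35.72°.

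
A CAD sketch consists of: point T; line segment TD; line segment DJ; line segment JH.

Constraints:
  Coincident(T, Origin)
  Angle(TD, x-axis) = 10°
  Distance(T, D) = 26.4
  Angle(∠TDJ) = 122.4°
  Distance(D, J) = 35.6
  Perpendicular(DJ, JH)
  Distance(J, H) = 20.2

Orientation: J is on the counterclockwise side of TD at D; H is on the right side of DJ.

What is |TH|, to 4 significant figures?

65.42

T is at the origin; TD runs at 10.0° with length 26.4, so D = 26.4·(cos 10.0°, sin 10.0°) = (26.00, 4.584). ∠TDJ = 122.4°, so DJ runs at 10.0° + (180° − 122.4°) = 67.60° from the x-axis; with |DJ| = 35.6, J = D + 35.6·(cos 67.60°, sin 67.60°) = (39.57, 37.50). The perpendicularity gives JH at right angles to DJ; with |JH| = 20.2 on the right of DJ, H = J + 20.2·(0.9245, -0.3811) = (58.24, 29.80). Then |TH| = |H − T| = 65.42.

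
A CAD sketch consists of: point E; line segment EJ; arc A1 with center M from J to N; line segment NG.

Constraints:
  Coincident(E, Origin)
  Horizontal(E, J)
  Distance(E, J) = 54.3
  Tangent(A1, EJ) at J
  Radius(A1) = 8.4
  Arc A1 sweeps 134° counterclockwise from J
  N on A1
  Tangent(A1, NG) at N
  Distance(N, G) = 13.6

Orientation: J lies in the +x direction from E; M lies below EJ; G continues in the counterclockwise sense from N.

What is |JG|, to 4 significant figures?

24.26

E is at the origin; EJ is horizontal with |EJ| = 54.3 and J on the +x side, so J = (54.30, 0.000). Since A1 is tangent to EJ there, MJ ⟂ EJ, so M = J + (0, -8.4) = (54.30, -8.400). On A1, J sits at bearing 90° from M; a 134° counterclockwise sweep puts N at bearing 224°, so N = M + 8.4·(cos 224°, sin 224°) = (48.26, -14.24). Tangency of A1 to NG means the radius MN is perpendicular to NG, so NG runs along (−sin 224°, cos 224°); with |NG| = 13.6, G = (57.70, -24.02). Then |JG| = |G − J| = 24.26.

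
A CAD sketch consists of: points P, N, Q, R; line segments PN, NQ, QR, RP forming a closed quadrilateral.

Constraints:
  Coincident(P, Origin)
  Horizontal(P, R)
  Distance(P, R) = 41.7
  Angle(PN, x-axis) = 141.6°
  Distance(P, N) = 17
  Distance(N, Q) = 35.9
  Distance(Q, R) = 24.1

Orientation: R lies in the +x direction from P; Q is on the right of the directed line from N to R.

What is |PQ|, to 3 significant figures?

19.4

Checks: |NQ| = 35.90 ✓; |QR| = 24.10 ✓.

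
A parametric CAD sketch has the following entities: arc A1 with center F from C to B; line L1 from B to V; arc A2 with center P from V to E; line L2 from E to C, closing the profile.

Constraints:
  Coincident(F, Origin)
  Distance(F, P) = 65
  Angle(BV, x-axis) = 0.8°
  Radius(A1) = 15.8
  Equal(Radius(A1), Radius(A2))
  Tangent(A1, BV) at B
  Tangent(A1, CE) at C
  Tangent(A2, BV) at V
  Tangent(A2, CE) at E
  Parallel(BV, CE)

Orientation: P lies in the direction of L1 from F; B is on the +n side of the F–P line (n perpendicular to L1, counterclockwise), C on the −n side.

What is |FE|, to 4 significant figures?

66.89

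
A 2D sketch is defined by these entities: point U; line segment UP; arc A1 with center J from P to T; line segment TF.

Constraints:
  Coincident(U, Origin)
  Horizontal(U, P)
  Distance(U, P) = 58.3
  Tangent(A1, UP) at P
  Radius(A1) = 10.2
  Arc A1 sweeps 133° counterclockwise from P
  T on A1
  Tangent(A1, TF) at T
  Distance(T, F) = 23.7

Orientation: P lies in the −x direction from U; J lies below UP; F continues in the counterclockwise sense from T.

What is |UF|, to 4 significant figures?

60.41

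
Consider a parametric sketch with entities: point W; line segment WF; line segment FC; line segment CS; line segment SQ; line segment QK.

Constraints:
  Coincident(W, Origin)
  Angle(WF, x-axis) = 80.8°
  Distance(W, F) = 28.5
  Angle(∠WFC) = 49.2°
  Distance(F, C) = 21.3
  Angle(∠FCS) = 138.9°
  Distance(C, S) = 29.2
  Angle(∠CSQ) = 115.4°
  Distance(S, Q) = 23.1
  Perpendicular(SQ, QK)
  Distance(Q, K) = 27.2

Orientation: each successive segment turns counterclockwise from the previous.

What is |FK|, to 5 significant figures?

35.764

W is at the origin; WF runs at 80.8° with length 28.5, so F = (4.5566, 28.133). ∠WFC = 49.2° gives FC at -148.40° from the x-axis; with |FC| = 21.3, C = (-13.585, 16.972). ∠FCS = 138.9° gives CS at -107.30° from the x-axis; with |CS| = 29.2, S = (-22.269, -10.907). ∠CSQ = 115.4° gives SQ at -42.700° from the x-axis; with |SQ| = 23.1, Q = (-5.2920, -26.572). SQ ⟂ QK, so QK runs at 47.300°; with |QK| = 27.2, K = (13.154, -6.5823). Then |FK| = |K − F| = 35.764.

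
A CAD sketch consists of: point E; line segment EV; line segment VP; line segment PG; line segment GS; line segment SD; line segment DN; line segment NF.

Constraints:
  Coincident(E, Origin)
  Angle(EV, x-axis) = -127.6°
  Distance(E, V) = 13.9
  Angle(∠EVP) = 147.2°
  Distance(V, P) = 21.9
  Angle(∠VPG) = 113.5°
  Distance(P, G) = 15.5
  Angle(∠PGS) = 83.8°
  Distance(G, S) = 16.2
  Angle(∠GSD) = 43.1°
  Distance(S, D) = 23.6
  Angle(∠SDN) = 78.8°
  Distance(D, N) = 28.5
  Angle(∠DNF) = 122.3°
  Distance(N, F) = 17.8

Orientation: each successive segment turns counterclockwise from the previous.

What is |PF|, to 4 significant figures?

40.76

E is at the origin; EV runs at -127.6° with length 13.9, so V = (-8.481, -11.01). ∠EVP = 147.2° gives VP at -94.80° from the x-axis; with |VP| = 21.9, P = (-10.31, -32.84). ∠VPG = 113.5° gives PG at -28.30° from the x-axis; with |PG| = 15.5, G = (3.334, -40.18). ∠PGS = 83.8° gives GS at 67.90° from the x-axis; with |GS| = 16.2, S = (9.429, -25.17). ∠GSD = 43.1° gives SD at -155.2° from the x-axis; with |SD| = 23.6, D = (-11.99, -35.07). ∠SDN = 78.8° gives DN at -54.00° from the x-axis; with |DN| = 28.5, N = (4.757, -58.13). ∠DNF = 122.3° gives NF at 3.700° from the x-axis; with |NF| = 17.8, F = (22.52, -56.98). Then |PF| = |F − P| = 40.76.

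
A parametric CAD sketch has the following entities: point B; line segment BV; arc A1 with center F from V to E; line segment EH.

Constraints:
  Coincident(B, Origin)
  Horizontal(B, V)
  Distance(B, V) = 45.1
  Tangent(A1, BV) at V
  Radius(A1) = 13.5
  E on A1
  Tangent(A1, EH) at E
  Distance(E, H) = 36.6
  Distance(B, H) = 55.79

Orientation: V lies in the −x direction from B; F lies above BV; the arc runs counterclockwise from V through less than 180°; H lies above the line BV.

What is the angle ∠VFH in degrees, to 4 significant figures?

153.5°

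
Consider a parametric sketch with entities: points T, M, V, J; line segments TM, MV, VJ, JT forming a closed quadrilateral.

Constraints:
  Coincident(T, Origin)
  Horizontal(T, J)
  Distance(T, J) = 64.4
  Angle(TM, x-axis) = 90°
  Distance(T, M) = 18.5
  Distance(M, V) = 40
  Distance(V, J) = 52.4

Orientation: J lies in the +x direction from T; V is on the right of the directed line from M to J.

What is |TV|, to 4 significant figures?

23.99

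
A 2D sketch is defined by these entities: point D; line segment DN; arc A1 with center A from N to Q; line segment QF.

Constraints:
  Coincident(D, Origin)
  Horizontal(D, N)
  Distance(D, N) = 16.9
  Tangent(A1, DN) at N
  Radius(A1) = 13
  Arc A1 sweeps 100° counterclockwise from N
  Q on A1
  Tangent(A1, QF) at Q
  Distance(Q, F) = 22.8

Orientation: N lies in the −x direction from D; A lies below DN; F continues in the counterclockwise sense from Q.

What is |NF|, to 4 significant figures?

38.73

D is at the origin; D and N share the same y with |DN| = 16.9 and N on the −x side, so N = (-16.90, 0.000). Since A1 is tangent to DN there, AN ⟂ DN, so A = N + (0, -13) = (-16.90, -13.00). On A1, N sits at bearing 90° from A; a 100° counterclockwise sweep puts Q at bearing 190°, so Q = A + 13.0·(cos 190°, sin 190°) = (-29.70, -15.26). Since A1 is tangent to QF there, AQ ⟂ QF, so QF runs along (−sin 190°, cos 190°); with |QF| = 22.8, F = (-25.74, -37.71). Then |NF| = |F − N| = 38.73.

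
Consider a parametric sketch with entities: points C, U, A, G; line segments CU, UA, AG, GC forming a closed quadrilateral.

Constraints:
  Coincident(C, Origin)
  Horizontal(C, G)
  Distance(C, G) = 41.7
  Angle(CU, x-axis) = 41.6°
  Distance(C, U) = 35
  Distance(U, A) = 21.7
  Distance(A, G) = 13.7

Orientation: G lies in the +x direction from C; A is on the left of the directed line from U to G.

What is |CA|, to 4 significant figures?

47.28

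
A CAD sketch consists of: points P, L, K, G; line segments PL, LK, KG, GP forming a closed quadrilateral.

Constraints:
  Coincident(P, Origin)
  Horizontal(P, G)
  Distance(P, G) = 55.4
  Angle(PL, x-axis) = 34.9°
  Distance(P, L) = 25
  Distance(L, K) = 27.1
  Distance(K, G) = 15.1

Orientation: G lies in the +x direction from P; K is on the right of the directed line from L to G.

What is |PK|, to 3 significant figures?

40.9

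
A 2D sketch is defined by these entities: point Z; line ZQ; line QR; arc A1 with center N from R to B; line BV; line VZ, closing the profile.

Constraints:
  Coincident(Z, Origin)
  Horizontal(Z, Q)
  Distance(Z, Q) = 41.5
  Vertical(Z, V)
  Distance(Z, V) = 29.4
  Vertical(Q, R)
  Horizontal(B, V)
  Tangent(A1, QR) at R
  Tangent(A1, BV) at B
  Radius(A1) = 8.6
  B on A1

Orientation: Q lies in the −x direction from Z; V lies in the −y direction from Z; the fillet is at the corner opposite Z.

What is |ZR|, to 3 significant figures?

46.4

Z is at the origin; Z and Q share the same y with |ZQ| = 41.5 and Q on the −x side, so Q = (-41.5, 0.00). Z and V share the same x with |ZV| = 29.4 and V on the −y side, so V = (0.00, -29.4). The virtual corner opposite Z is at (-41.5, -29.4). A1 meets QR tangentially, so NR is at right angles to QR and A1 meets BV tangentially, so NB is at right angles to BV, with radius 8.6, so the center N sits 8.6 in from both sides at N = (-32.9, -20.8). That places the tangent points at R = (-41.5, -20.8) on QR and B = (-32.9, -29.4) on BV. Then |ZR| = |R − Z| = 46.4.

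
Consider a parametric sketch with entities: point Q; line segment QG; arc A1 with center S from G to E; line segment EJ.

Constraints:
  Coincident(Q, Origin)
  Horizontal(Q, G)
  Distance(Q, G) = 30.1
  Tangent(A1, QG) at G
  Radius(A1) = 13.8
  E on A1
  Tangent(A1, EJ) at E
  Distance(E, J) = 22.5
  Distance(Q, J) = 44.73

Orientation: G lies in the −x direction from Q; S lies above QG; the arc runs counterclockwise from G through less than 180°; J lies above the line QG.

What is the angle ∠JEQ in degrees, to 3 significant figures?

149°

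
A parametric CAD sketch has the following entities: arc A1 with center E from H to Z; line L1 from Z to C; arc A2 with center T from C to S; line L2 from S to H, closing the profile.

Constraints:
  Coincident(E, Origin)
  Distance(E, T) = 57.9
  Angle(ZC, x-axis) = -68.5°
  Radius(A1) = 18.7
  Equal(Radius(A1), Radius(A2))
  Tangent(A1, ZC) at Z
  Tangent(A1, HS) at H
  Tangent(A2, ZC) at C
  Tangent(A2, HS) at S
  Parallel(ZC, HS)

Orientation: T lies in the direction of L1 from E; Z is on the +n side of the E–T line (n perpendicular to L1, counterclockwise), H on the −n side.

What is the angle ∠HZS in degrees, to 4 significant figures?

57.14°

The slot axis is L1's direction at -68.5°, so u = (cos -68.5°, sin -68.5°) = (0.3665, -0.9304) and n = (−sin -68.5°, cos -68.5°) = (0.9304, 0.3665). E is at the origin and T lies 57.9 along u from E, so T = 57.9·u = (21.22, -53.87). Tangency of A1 to both parallel lines with radius 18.7 puts Z and H at E ± 18.7·n: Z = (17.40, 6.854), H = (-17.40, -6.854). Equal radii place C and S the same way about T: C = T + 18.7·n = (38.62, -47.02), S = T − 18.7·n = (3.822, -60.72). Then cos ∠HZS = ZH·ZS / (|ZH||ZS|), giving 57.14°.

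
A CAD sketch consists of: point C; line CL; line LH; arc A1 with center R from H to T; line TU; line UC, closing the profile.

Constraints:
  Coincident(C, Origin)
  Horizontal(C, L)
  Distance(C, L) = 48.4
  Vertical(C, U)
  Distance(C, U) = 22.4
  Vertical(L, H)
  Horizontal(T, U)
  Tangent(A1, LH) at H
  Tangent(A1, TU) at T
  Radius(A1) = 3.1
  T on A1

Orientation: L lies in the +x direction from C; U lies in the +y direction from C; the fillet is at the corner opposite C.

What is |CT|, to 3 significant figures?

50.5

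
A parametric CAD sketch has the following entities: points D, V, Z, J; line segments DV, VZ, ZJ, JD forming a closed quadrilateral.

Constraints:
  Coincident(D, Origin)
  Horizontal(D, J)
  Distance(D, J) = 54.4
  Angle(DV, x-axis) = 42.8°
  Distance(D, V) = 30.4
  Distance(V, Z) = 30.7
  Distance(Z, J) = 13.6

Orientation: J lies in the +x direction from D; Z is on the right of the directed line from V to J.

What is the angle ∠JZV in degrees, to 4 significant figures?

113.2°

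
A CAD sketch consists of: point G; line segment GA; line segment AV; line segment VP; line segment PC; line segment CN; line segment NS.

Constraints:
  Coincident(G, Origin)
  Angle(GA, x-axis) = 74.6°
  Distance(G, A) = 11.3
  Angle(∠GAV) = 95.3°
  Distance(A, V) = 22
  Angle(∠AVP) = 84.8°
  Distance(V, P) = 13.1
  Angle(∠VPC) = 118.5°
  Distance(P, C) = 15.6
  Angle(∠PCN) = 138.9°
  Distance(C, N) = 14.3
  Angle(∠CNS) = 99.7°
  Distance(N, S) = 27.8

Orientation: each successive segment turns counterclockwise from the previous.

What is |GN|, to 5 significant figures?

7.0683

∠VPC = 118.5° gives PC at -44.000° from the x-axis; with |PC| = 15.6, C = (-9.8581, -4.7895). ∠PCN = 138.9° gives CN at -2.9000° from the x-axis; with |CN| = 14.3, N = (4.4236, -5.5130). Then |GN| = |N − G| = 7.0683.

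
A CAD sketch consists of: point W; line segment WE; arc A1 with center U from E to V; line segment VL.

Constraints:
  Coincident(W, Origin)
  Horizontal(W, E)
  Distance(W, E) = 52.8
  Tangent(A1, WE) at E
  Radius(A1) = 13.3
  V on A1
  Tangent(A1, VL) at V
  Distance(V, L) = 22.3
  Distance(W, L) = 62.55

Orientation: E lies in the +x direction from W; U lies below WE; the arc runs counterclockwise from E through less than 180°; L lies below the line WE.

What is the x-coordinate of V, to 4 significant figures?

40.49

Checks: |UV| = 13.30 ✓; ∠(UV, VL) = 90.00° ✓; |VL| = 22.30 ✓; |WL| = 62.55 ✓.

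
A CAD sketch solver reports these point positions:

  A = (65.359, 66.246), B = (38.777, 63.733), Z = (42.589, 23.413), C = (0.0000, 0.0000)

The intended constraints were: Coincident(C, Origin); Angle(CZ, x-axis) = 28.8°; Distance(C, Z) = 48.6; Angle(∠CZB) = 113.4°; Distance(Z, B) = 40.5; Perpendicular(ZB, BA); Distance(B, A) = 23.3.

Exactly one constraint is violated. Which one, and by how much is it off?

Distance(B, A) = 23.3 — off by 3.40.

C = (0.00, 0.00) ✓; CZ at 28.80° ✓; |CZ| = 48.60 ✓; ∠CZB = 113.4° ✓; |ZB| = 40.50 ✓; ∠(ZB, BA) = 90.00° ✓; |BA| = 26.70 ✗.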